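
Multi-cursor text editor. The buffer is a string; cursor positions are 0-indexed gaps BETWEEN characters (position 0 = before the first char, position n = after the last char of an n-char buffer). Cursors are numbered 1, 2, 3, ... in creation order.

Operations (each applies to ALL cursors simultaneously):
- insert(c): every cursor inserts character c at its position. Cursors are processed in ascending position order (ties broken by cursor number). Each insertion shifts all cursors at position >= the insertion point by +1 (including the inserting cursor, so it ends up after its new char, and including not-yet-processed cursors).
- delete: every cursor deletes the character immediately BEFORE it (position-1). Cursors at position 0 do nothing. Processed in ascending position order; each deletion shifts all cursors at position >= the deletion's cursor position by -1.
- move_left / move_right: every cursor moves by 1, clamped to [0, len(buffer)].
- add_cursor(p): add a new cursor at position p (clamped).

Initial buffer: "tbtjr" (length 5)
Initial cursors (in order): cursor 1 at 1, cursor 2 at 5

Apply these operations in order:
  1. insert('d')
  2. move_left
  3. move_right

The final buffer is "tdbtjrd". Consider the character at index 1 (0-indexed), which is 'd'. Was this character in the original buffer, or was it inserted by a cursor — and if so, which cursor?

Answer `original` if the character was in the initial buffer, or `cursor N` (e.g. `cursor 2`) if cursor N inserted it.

After op 1 (insert('d')): buffer="tdbtjrd" (len 7), cursors c1@2 c2@7, authorship .1....2
After op 2 (move_left): buffer="tdbtjrd" (len 7), cursors c1@1 c2@6, authorship .1....2
After op 3 (move_right): buffer="tdbtjrd" (len 7), cursors c1@2 c2@7, authorship .1....2
Authorship (.=original, N=cursor N): . 1 . . . . 2
Index 1: author = 1

Answer: cursor 1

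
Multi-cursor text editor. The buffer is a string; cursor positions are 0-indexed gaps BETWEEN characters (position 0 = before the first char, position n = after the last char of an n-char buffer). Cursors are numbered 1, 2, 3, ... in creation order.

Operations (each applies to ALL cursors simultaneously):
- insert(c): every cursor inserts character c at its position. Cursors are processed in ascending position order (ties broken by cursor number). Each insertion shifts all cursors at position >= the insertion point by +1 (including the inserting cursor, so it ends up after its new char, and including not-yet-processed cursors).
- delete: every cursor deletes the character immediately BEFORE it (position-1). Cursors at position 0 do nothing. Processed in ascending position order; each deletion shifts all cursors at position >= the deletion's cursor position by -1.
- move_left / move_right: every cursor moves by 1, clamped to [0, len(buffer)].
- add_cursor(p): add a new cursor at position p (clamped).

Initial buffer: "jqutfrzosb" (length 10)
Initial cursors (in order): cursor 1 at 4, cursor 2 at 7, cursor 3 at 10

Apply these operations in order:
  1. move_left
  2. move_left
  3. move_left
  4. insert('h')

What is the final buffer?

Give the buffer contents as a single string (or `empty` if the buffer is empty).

Answer: jhquthfrzhosb

Derivation:
After op 1 (move_left): buffer="jqutfrzosb" (len 10), cursors c1@3 c2@6 c3@9, authorship ..........
After op 2 (move_left): buffer="jqutfrzosb" (len 10), cursors c1@2 c2@5 c3@8, authorship ..........
After op 3 (move_left): buffer="jqutfrzosb" (len 10), cursors c1@1 c2@4 c3@7, authorship ..........
After op 4 (insert('h')): buffer="jhquthfrzhosb" (len 13), cursors c1@2 c2@6 c3@10, authorship .1...2...3...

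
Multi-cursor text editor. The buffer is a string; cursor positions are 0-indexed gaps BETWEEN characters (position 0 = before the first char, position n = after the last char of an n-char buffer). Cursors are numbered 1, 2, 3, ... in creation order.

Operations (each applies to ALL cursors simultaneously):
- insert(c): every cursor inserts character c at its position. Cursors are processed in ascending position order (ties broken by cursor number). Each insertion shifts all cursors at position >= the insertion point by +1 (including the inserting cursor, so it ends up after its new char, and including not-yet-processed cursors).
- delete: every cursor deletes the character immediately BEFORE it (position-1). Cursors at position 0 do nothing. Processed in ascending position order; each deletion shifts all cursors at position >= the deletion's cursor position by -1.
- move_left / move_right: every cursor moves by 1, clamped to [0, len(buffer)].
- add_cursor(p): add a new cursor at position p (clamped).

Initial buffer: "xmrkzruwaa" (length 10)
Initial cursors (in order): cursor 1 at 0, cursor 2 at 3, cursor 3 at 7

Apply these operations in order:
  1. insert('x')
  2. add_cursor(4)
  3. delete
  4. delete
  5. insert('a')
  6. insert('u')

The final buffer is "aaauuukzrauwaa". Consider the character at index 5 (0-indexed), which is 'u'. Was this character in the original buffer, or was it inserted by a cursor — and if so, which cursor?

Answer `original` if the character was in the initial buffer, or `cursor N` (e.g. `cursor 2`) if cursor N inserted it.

After op 1 (insert('x')): buffer="xxmrxkzruxwaa" (len 13), cursors c1@1 c2@5 c3@10, authorship 1...2....3...
After op 2 (add_cursor(4)): buffer="xxmrxkzruxwaa" (len 13), cursors c1@1 c4@4 c2@5 c3@10, authorship 1...2....3...
After op 3 (delete): buffer="xmkzruwaa" (len 9), cursors c1@0 c2@2 c4@2 c3@6, authorship .........
After op 4 (delete): buffer="kzrwaa" (len 6), cursors c1@0 c2@0 c4@0 c3@3, authorship ......
After op 5 (insert('a')): buffer="aaakzrawaa" (len 10), cursors c1@3 c2@3 c4@3 c3@7, authorship 124...3...
After op 6 (insert('u')): buffer="aaauuukzrauwaa" (len 14), cursors c1@6 c2@6 c4@6 c3@11, authorship 124124...33...
Authorship (.=original, N=cursor N): 1 2 4 1 2 4 . . . 3 3 . . .
Index 5: author = 4

Answer: cursor 4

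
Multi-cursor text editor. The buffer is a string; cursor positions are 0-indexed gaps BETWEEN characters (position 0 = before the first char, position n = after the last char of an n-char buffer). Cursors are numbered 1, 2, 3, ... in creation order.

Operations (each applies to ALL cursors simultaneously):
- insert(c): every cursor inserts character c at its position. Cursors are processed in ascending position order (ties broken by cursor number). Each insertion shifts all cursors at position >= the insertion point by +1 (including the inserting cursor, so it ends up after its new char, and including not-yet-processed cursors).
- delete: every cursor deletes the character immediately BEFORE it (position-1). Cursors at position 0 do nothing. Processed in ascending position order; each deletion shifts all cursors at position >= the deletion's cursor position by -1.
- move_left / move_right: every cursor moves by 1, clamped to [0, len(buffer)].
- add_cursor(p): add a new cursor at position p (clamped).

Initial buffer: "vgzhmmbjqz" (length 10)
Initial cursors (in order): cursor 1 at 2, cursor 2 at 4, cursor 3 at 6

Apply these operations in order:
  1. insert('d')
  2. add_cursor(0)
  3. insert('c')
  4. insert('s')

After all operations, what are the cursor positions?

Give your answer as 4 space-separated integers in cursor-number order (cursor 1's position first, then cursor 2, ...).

Answer: 7 12 17 2

Derivation:
After op 1 (insert('d')): buffer="vgdzhdmmdbjqz" (len 13), cursors c1@3 c2@6 c3@9, authorship ..1..2..3....
After op 2 (add_cursor(0)): buffer="vgdzhdmmdbjqz" (len 13), cursors c4@0 c1@3 c2@6 c3@9, authorship ..1..2..3....
After op 3 (insert('c')): buffer="cvgdczhdcmmdcbjqz" (len 17), cursors c4@1 c1@5 c2@9 c3@13, authorship 4..11..22..33....
After op 4 (insert('s')): buffer="csvgdcszhdcsmmdcsbjqz" (len 21), cursors c4@2 c1@7 c2@12 c3@17, authorship 44..111..222..333....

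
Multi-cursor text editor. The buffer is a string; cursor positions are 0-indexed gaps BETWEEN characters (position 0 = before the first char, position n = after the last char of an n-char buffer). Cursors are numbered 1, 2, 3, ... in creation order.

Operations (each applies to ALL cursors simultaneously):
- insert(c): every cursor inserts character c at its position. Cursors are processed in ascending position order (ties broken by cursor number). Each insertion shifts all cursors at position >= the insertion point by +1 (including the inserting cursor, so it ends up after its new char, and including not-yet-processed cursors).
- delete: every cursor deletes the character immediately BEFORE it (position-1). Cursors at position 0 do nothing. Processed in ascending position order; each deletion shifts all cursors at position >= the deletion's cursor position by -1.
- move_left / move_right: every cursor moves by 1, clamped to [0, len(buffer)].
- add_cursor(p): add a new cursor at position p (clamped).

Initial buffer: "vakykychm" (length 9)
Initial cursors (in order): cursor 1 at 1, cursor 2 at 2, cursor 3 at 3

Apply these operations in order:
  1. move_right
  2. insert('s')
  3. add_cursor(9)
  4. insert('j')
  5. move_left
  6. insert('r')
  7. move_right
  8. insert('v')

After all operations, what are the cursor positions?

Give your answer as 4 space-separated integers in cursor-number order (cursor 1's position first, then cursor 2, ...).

Answer: 6 11 16 21

Derivation:
After op 1 (move_right): buffer="vakykychm" (len 9), cursors c1@2 c2@3 c3@4, authorship .........
After op 2 (insert('s')): buffer="vasksyskychm" (len 12), cursors c1@3 c2@5 c3@7, authorship ..1.2.3.....
After op 3 (add_cursor(9)): buffer="vasksyskychm" (len 12), cursors c1@3 c2@5 c3@7 c4@9, authorship ..1.2.3.....
After op 4 (insert('j')): buffer="vasjksjysjkyjchm" (len 16), cursors c1@4 c2@7 c3@10 c4@13, authorship ..11.22.33..4...
After op 5 (move_left): buffer="vasjksjysjkyjchm" (len 16), cursors c1@3 c2@6 c3@9 c4@12, authorship ..11.22.33..4...
After op 6 (insert('r')): buffer="vasrjksrjysrjkyrjchm" (len 20), cursors c1@4 c2@8 c3@12 c4@16, authorship ..111.222.333..44...
After op 7 (move_right): buffer="vasrjksrjysrjkyrjchm" (len 20), cursors c1@5 c2@9 c3@13 c4@17, authorship ..111.222.333..44...
After op 8 (insert('v')): buffer="vasrjvksrjvysrjvkyrjvchm" (len 24), cursors c1@6 c2@11 c3@16 c4@21, authorship ..1111.2222.3333..444...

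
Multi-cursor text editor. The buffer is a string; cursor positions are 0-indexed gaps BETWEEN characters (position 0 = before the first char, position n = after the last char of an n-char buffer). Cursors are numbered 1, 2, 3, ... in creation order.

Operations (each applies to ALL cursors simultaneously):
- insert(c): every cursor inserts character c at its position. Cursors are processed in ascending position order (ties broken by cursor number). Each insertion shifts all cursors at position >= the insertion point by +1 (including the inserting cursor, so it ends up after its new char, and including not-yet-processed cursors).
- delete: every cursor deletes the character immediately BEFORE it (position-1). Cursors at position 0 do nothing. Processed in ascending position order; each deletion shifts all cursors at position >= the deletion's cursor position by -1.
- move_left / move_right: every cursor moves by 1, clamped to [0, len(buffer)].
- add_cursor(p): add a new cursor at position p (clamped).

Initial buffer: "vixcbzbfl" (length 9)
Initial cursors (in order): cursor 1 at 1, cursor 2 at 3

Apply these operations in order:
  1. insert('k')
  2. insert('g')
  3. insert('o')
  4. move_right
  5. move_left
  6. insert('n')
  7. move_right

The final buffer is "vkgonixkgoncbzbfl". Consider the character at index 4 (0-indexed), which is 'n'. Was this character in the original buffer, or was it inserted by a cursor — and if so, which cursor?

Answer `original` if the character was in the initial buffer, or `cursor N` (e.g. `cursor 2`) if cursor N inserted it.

After op 1 (insert('k')): buffer="vkixkcbzbfl" (len 11), cursors c1@2 c2@5, authorship .1..2......
After op 2 (insert('g')): buffer="vkgixkgcbzbfl" (len 13), cursors c1@3 c2@7, authorship .11..22......
After op 3 (insert('o')): buffer="vkgoixkgocbzbfl" (len 15), cursors c1@4 c2@9, authorship .111..222......
After op 4 (move_right): buffer="vkgoixkgocbzbfl" (len 15), cursors c1@5 c2@10, authorship .111..222......
After op 5 (move_left): buffer="vkgoixkgocbzbfl" (len 15), cursors c1@4 c2@9, authorship .111..222......
After op 6 (insert('n')): buffer="vkgonixkgoncbzbfl" (len 17), cursors c1@5 c2@11, authorship .1111..2222......
After op 7 (move_right): buffer="vkgonixkgoncbzbfl" (len 17), cursors c1@6 c2@12, authorship .1111..2222......
Authorship (.=original, N=cursor N): . 1 1 1 1 . . 2 2 2 2 . . . . . .
Index 4: author = 1

Answer: cursor 1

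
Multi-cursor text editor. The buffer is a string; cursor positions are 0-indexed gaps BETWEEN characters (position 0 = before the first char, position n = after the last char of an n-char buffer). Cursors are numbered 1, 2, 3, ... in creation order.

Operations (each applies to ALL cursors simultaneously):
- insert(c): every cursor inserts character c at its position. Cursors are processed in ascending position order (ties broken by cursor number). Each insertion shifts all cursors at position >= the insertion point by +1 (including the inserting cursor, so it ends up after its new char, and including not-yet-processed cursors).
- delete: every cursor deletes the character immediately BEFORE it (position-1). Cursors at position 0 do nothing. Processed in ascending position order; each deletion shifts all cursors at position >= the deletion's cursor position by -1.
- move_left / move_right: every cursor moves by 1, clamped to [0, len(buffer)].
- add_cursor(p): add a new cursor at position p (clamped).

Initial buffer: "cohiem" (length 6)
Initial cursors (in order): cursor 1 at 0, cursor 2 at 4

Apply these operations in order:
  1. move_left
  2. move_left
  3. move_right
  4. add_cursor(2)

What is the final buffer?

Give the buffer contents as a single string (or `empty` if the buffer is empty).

After op 1 (move_left): buffer="cohiem" (len 6), cursors c1@0 c2@3, authorship ......
After op 2 (move_left): buffer="cohiem" (len 6), cursors c1@0 c2@2, authorship ......
After op 3 (move_right): buffer="cohiem" (len 6), cursors c1@1 c2@3, authorship ......
After op 4 (add_cursor(2)): buffer="cohiem" (len 6), cursors c1@1 c3@2 c2@3, authorship ......

Answer: cohiem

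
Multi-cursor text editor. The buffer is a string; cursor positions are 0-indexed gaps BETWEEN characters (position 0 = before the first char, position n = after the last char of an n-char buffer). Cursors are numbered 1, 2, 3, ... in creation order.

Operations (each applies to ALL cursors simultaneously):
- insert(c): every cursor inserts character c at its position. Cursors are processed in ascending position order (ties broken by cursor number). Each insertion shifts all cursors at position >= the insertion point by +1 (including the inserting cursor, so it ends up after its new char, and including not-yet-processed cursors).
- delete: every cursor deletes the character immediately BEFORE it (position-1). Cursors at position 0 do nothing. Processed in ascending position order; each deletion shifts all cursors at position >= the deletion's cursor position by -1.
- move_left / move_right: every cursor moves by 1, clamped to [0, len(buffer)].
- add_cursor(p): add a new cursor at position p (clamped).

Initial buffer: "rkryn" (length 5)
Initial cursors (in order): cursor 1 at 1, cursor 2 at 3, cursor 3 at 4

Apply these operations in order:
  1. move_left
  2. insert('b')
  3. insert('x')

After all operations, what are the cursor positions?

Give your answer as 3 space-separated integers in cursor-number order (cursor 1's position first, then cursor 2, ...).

After op 1 (move_left): buffer="rkryn" (len 5), cursors c1@0 c2@2 c3@3, authorship .....
After op 2 (insert('b')): buffer="brkbrbyn" (len 8), cursors c1@1 c2@4 c3@6, authorship 1..2.3..
After op 3 (insert('x')): buffer="bxrkbxrbxyn" (len 11), cursors c1@2 c2@6 c3@9, authorship 11..22.33..

Answer: 2 6 9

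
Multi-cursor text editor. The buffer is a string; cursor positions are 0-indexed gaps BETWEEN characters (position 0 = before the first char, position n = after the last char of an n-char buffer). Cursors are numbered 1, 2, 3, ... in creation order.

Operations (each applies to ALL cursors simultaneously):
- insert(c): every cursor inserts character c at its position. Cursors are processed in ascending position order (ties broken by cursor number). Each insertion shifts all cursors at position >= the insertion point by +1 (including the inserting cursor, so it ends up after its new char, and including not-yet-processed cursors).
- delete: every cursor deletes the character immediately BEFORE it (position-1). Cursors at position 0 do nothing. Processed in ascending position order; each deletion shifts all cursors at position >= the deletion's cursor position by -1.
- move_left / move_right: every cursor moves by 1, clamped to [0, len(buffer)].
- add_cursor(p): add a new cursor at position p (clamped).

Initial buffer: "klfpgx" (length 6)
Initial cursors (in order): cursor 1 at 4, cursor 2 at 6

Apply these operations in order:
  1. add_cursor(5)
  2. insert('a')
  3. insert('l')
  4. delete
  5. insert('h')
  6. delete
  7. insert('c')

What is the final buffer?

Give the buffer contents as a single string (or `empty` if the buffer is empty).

After op 1 (add_cursor(5)): buffer="klfpgx" (len 6), cursors c1@4 c3@5 c2@6, authorship ......
After op 2 (insert('a')): buffer="klfpagaxa" (len 9), cursors c1@5 c3@7 c2@9, authorship ....1.3.2
After op 3 (insert('l')): buffer="klfpalgalxal" (len 12), cursors c1@6 c3@9 c2@12, authorship ....11.33.22
After op 4 (delete): buffer="klfpagaxa" (len 9), cursors c1@5 c3@7 c2@9, authorship ....1.3.2
After op 5 (insert('h')): buffer="klfpahgahxah" (len 12), cursors c1@6 c3@9 c2@12, authorship ....11.33.22
After op 6 (delete): buffer="klfpagaxa" (len 9), cursors c1@5 c3@7 c2@9, authorship ....1.3.2
After op 7 (insert('c')): buffer="klfpacgacxac" (len 12), cursors c1@6 c3@9 c2@12, authorship ....11.33.22

Answer: klfpacgacxac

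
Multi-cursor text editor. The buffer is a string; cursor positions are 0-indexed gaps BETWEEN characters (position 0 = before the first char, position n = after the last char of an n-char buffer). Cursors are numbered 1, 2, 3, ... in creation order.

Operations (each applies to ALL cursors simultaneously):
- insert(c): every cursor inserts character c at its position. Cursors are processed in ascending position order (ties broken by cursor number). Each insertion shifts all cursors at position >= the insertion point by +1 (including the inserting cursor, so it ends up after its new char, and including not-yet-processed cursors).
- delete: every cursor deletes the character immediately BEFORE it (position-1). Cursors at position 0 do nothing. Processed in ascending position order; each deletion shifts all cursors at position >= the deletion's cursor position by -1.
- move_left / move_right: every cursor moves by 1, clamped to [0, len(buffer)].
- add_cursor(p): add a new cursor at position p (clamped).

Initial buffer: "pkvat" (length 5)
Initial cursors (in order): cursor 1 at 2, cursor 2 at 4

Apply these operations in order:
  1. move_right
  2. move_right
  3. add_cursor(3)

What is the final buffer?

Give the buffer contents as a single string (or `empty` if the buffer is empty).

Answer: pkvat

Derivation:
After op 1 (move_right): buffer="pkvat" (len 5), cursors c1@3 c2@5, authorship .....
After op 2 (move_right): buffer="pkvat" (len 5), cursors c1@4 c2@5, authorship .....
After op 3 (add_cursor(3)): buffer="pkvat" (len 5), cursors c3@3 c1@4 c2@5, authorship .....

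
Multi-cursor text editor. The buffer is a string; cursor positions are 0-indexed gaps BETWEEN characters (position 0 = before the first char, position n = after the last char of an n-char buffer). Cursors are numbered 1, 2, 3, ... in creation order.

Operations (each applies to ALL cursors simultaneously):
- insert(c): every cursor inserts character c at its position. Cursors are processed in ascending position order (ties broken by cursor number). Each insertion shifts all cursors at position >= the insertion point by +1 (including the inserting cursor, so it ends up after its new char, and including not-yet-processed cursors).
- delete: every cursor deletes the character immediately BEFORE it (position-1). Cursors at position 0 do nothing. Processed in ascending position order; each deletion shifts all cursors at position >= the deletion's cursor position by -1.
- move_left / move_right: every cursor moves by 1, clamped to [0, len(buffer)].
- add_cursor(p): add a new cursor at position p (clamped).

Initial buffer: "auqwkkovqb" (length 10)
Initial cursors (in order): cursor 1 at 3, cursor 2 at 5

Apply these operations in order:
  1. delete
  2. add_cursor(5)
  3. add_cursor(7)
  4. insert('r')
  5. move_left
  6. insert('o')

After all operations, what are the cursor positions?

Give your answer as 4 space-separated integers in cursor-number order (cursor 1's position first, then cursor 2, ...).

After op 1 (delete): buffer="auwkovqb" (len 8), cursors c1@2 c2@3, authorship ........
After op 2 (add_cursor(5)): buffer="auwkovqb" (len 8), cursors c1@2 c2@3 c3@5, authorship ........
After op 3 (add_cursor(7)): buffer="auwkovqb" (len 8), cursors c1@2 c2@3 c3@5 c4@7, authorship ........
After op 4 (insert('r')): buffer="aurwrkorvqrb" (len 12), cursors c1@3 c2@5 c3@8 c4@11, authorship ..1.2..3..4.
After op 5 (move_left): buffer="aurwrkorvqrb" (len 12), cursors c1@2 c2@4 c3@7 c4@10, authorship ..1.2..3..4.
After op 6 (insert('o')): buffer="auorworkoorvqorb" (len 16), cursors c1@3 c2@6 c3@10 c4@14, authorship ..11.22..33..44.

Answer: 3 6 10 14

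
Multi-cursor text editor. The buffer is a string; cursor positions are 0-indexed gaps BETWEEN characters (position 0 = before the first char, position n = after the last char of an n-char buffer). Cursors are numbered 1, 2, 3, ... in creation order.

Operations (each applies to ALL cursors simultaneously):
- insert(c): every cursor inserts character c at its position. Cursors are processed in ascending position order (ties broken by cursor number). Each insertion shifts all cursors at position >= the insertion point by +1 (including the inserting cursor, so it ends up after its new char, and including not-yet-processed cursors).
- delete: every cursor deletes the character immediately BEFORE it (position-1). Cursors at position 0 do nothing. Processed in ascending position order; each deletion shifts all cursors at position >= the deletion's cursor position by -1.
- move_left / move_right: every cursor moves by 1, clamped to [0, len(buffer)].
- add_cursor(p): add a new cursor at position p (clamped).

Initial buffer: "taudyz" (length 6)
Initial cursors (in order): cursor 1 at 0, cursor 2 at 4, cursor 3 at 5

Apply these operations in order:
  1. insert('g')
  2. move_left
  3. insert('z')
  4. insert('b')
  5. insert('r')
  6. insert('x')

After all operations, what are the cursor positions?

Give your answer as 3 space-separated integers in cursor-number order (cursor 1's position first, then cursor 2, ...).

Answer: 4 13 19

Derivation:
After op 1 (insert('g')): buffer="gtaudgygz" (len 9), cursors c1@1 c2@6 c3@8, authorship 1....2.3.
After op 2 (move_left): buffer="gtaudgygz" (len 9), cursors c1@0 c2@5 c3@7, authorship 1....2.3.
After op 3 (insert('z')): buffer="zgtaudzgyzgz" (len 12), cursors c1@1 c2@7 c3@10, authorship 11....22.33.
After op 4 (insert('b')): buffer="zbgtaudzbgyzbgz" (len 15), cursors c1@2 c2@9 c3@13, authorship 111....222.333.
After op 5 (insert('r')): buffer="zbrgtaudzbrgyzbrgz" (len 18), cursors c1@3 c2@11 c3@16, authorship 1111....2222.3333.
After op 6 (insert('x')): buffer="zbrxgtaudzbrxgyzbrxgz" (len 21), cursors c1@4 c2@13 c3@19, authorship 11111....22222.33333.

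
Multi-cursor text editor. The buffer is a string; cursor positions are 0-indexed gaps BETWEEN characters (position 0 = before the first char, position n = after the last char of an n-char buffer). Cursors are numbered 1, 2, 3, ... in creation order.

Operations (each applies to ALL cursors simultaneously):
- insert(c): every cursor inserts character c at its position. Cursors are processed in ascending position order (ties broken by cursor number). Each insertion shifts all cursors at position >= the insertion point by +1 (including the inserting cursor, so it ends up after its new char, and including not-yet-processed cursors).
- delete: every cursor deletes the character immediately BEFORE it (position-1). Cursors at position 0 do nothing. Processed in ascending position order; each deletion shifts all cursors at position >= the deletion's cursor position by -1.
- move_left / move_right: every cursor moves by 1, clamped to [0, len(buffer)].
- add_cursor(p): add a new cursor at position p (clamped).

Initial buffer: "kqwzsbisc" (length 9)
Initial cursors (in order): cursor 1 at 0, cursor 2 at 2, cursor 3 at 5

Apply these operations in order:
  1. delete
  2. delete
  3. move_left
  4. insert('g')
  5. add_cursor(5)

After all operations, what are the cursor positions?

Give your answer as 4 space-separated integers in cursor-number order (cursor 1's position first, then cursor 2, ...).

After op 1 (delete): buffer="kwzbisc" (len 7), cursors c1@0 c2@1 c3@3, authorship .......
After op 2 (delete): buffer="wbisc" (len 5), cursors c1@0 c2@0 c3@1, authorship .....
After op 3 (move_left): buffer="wbisc" (len 5), cursors c1@0 c2@0 c3@0, authorship .....
After op 4 (insert('g')): buffer="gggwbisc" (len 8), cursors c1@3 c2@3 c3@3, authorship 123.....
After op 5 (add_cursor(5)): buffer="gggwbisc" (len 8), cursors c1@3 c2@3 c3@3 c4@5, authorship 123.....

Answer: 3 3 3 5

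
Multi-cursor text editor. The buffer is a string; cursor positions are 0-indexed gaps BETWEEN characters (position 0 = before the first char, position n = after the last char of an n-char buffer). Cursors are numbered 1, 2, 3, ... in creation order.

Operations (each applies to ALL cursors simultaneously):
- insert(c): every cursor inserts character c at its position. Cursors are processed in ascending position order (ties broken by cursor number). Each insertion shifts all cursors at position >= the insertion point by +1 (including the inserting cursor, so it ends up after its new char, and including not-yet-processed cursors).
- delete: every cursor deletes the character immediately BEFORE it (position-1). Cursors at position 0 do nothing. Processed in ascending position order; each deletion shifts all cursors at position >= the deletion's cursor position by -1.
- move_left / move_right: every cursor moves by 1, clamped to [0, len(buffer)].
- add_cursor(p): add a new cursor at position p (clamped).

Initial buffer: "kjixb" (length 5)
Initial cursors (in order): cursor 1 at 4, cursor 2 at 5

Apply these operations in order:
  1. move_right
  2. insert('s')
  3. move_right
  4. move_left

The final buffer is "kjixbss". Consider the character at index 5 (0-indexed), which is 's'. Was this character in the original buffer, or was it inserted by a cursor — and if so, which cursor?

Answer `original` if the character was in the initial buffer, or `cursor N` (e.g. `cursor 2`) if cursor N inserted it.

After op 1 (move_right): buffer="kjixb" (len 5), cursors c1@5 c2@5, authorship .....
After op 2 (insert('s')): buffer="kjixbss" (len 7), cursors c1@7 c2@7, authorship .....12
After op 3 (move_right): buffer="kjixbss" (len 7), cursors c1@7 c2@7, authorship .....12
After op 4 (move_left): buffer="kjixbss" (len 7), cursors c1@6 c2@6, authorship .....12
Authorship (.=original, N=cursor N): . . . . . 1 2
Index 5: author = 1

Answer: cursor 1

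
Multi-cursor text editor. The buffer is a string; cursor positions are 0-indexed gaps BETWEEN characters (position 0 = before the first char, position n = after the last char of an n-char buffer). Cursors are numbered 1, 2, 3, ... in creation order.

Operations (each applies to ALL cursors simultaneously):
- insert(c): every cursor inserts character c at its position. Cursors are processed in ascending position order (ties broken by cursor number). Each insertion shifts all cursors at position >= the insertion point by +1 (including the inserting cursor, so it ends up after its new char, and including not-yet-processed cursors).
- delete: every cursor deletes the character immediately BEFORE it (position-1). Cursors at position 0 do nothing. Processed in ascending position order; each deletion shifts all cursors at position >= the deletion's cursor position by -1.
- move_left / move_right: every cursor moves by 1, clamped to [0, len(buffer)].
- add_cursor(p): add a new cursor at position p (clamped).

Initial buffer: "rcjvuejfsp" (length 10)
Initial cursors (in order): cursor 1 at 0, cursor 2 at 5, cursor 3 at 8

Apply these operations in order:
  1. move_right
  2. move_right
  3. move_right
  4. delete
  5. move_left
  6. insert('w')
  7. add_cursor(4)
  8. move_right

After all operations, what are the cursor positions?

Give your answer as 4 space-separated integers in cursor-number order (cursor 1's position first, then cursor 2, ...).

Answer: 3 8 10 5

Derivation:
After op 1 (move_right): buffer="rcjvuejfsp" (len 10), cursors c1@1 c2@6 c3@9, authorship ..........
After op 2 (move_right): buffer="rcjvuejfsp" (len 10), cursors c1@2 c2@7 c3@10, authorship ..........
After op 3 (move_right): buffer="rcjvuejfsp" (len 10), cursors c1@3 c2@8 c3@10, authorship ..........
After op 4 (delete): buffer="rcvuejs" (len 7), cursors c1@2 c2@6 c3@7, authorship .......
After op 5 (move_left): buffer="rcvuejs" (len 7), cursors c1@1 c2@5 c3@6, authorship .......
After op 6 (insert('w')): buffer="rwcvuewjws" (len 10), cursors c1@2 c2@7 c3@9, authorship .1....2.3.
After op 7 (add_cursor(4)): buffer="rwcvuewjws" (len 10), cursors c1@2 c4@4 c2@7 c3@9, authorship .1....2.3.
After op 8 (move_right): buffer="rwcvuewjws" (len 10), cursors c1@3 c4@5 c2@8 c3@10, authorship .1....2.3.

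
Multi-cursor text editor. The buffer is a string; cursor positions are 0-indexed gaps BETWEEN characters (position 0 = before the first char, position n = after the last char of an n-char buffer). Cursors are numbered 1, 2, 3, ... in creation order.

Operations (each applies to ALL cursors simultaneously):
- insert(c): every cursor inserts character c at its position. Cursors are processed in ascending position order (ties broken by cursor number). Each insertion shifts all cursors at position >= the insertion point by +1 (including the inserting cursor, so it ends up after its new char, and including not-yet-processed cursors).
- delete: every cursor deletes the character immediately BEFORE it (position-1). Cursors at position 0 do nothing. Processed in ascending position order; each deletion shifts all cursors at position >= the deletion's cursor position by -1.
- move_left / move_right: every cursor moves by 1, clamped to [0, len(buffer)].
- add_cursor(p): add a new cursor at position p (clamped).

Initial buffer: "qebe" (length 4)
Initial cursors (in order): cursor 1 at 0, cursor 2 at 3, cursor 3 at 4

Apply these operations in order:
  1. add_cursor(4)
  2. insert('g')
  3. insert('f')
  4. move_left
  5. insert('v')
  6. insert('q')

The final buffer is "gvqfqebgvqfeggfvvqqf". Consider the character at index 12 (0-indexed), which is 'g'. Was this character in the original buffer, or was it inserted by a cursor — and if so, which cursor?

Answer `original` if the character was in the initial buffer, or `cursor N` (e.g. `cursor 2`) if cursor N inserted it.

Answer: cursor 3

Derivation:
After op 1 (add_cursor(4)): buffer="qebe" (len 4), cursors c1@0 c2@3 c3@4 c4@4, authorship ....
After op 2 (insert('g')): buffer="gqebgegg" (len 8), cursors c1@1 c2@5 c3@8 c4@8, authorship 1...2.34
After op 3 (insert('f')): buffer="gfqebgfeggff" (len 12), cursors c1@2 c2@7 c3@12 c4@12, authorship 11...22.3434
After op 4 (move_left): buffer="gfqebgfeggff" (len 12), cursors c1@1 c2@6 c3@11 c4@11, authorship 11...22.3434
After op 5 (insert('v')): buffer="gvfqebgvfeggfvvf" (len 16), cursors c1@2 c2@8 c3@15 c4@15, authorship 111...222.343344
After op 6 (insert('q')): buffer="gvqfqebgvqfeggfvvqqf" (len 20), cursors c1@3 c2@10 c3@19 c4@19, authorship 1111...2222.34334344
Authorship (.=original, N=cursor N): 1 1 1 1 . . . 2 2 2 2 . 3 4 3 3 4 3 4 4
Index 12: author = 3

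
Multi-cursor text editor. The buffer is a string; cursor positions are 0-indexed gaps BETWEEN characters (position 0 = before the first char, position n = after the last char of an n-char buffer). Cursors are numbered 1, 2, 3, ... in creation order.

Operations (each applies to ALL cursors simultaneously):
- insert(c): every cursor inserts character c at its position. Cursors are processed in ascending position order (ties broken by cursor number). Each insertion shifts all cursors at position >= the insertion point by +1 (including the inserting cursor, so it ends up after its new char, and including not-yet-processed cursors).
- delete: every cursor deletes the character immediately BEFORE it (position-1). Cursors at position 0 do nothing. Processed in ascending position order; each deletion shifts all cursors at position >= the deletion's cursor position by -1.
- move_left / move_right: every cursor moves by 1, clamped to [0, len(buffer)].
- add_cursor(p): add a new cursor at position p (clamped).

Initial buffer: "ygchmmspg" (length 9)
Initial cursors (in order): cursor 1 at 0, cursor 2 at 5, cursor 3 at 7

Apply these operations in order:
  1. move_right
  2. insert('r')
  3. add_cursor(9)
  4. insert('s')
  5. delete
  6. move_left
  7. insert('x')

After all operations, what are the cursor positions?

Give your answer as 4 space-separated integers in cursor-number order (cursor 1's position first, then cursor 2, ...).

After op 1 (move_right): buffer="ygchmmspg" (len 9), cursors c1@1 c2@6 c3@8, authorship .........
After op 2 (insert('r')): buffer="yrgchmmrsprg" (len 12), cursors c1@2 c2@8 c3@11, authorship .1.....2..3.
After op 3 (add_cursor(9)): buffer="yrgchmmrsprg" (len 12), cursors c1@2 c2@8 c4@9 c3@11, authorship .1.....2..3.
After op 4 (insert('s')): buffer="yrsgchmmrsssprsg" (len 16), cursors c1@3 c2@10 c4@12 c3@15, authorship .11.....22.4.33.
After op 5 (delete): buffer="yrgchmmrsprg" (len 12), cursors c1@2 c2@8 c4@9 c3@11, authorship .1.....2..3.
After op 6 (move_left): buffer="yrgchmmrsprg" (len 12), cursors c1@1 c2@7 c4@8 c3@10, authorship .1.....2..3.
After op 7 (insert('x')): buffer="yxrgchmmxrxspxrg" (len 16), cursors c1@2 c2@9 c4@11 c3@14, authorship .11.....224..33.

Answer: 2 9 14 11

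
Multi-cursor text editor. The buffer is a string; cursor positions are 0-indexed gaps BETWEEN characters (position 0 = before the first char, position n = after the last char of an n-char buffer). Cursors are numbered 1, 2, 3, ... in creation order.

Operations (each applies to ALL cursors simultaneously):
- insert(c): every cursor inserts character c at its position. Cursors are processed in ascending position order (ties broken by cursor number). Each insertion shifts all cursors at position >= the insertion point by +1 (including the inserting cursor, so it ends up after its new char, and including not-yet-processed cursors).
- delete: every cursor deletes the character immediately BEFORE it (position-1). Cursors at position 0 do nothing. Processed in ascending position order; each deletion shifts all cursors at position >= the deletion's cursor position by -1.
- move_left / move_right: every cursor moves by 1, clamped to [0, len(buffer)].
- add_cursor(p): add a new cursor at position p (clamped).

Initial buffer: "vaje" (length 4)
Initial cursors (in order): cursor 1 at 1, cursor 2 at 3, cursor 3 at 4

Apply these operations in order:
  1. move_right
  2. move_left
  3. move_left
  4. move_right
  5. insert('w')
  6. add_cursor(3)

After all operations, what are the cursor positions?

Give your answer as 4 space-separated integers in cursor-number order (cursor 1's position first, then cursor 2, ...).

Answer: 2 6 6 3

Derivation:
After op 1 (move_right): buffer="vaje" (len 4), cursors c1@2 c2@4 c3@4, authorship ....
After op 2 (move_left): buffer="vaje" (len 4), cursors c1@1 c2@3 c3@3, authorship ....
After op 3 (move_left): buffer="vaje" (len 4), cursors c1@0 c2@2 c3@2, authorship ....
After op 4 (move_right): buffer="vaje" (len 4), cursors c1@1 c2@3 c3@3, authorship ....
After op 5 (insert('w')): buffer="vwajwwe" (len 7), cursors c1@2 c2@6 c3@6, authorship .1..23.
After op 6 (add_cursor(3)): buffer="vwajwwe" (len 7), cursors c1@2 c4@3 c2@6 c3@6, authorship .1..23.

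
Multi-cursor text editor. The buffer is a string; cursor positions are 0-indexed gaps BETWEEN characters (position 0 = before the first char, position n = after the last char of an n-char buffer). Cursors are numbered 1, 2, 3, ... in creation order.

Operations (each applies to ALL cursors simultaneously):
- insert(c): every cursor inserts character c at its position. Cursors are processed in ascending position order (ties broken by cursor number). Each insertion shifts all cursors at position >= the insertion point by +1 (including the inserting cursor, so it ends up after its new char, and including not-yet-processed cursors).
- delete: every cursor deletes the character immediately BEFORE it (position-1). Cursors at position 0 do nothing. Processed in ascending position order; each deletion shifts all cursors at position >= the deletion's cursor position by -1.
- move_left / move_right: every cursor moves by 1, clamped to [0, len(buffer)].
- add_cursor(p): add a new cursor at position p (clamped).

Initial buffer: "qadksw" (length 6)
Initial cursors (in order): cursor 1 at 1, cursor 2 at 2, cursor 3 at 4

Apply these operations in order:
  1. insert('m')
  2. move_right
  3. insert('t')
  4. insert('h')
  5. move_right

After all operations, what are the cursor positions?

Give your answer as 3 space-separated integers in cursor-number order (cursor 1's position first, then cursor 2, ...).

Answer: 6 10 15

Derivation:
After op 1 (insert('m')): buffer="qmamdkmsw" (len 9), cursors c1@2 c2@4 c3@7, authorship .1.2..3..
After op 2 (move_right): buffer="qmamdkmsw" (len 9), cursors c1@3 c2@5 c3@8, authorship .1.2..3..
After op 3 (insert('t')): buffer="qmatmdtkmstw" (len 12), cursors c1@4 c2@7 c3@11, authorship .1.12.2.3.3.
After op 4 (insert('h')): buffer="qmathmdthkmsthw" (len 15), cursors c1@5 c2@9 c3@14, authorship .1.112.22.3.33.
After op 5 (move_right): buffer="qmathmdthkmsthw" (len 15), cursors c1@6 c2@10 c3@15, authorship .1.112.22.3.33.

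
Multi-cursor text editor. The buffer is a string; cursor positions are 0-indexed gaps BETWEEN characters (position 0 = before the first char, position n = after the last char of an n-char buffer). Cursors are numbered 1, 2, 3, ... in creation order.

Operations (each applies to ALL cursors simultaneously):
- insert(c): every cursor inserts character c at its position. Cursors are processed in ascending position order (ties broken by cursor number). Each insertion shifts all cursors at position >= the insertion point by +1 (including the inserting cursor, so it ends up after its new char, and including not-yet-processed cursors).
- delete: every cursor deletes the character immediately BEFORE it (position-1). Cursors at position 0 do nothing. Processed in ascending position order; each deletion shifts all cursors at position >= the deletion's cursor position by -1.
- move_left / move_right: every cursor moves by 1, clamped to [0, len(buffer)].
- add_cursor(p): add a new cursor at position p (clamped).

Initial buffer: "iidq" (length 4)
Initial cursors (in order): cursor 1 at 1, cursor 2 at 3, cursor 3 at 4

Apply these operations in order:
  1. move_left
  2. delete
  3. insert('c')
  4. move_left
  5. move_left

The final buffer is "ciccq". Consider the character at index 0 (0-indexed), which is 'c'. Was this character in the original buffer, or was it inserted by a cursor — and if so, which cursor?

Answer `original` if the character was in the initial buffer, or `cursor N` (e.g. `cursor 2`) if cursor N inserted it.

Answer: cursor 1

Derivation:
After op 1 (move_left): buffer="iidq" (len 4), cursors c1@0 c2@2 c3@3, authorship ....
After op 2 (delete): buffer="iq" (len 2), cursors c1@0 c2@1 c3@1, authorship ..
After op 3 (insert('c')): buffer="ciccq" (len 5), cursors c1@1 c2@4 c3@4, authorship 1.23.
After op 4 (move_left): buffer="ciccq" (len 5), cursors c1@0 c2@3 c3@3, authorship 1.23.
After op 5 (move_left): buffer="ciccq" (len 5), cursors c1@0 c2@2 c3@2, authorship 1.23.
Authorship (.=original, N=cursor N): 1 . 2 3 .
Index 0: author = 1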